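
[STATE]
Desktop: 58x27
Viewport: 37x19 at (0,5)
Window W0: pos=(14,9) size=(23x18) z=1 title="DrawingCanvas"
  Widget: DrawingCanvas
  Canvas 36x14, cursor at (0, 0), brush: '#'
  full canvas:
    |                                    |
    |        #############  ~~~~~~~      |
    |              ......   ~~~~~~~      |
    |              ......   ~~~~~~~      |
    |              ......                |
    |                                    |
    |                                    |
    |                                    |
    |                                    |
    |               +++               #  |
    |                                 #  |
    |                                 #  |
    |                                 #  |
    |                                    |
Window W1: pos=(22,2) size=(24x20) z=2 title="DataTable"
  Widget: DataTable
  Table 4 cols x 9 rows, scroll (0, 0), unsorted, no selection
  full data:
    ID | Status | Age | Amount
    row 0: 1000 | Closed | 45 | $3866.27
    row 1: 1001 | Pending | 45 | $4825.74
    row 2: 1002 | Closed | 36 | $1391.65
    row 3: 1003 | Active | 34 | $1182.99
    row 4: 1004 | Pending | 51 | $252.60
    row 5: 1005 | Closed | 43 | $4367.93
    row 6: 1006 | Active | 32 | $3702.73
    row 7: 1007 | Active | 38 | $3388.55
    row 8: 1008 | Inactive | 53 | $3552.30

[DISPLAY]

                      ┃ID  │Status  │
                      ┃────┼────────┼
                      ┃1000│Closed  │
                      ┃1001│Pending │
              ┏━━━━━━━┃1002│Closed  │
              ┃ Drawin┃1003│Active  │
              ┠───────┃1004│Pending │
              ┃+      ┃1005│Closed  │
              ┃       ┃1006│Active  │
              ┃       ┃1007│Active  │
              ┃       ┃1008│Inactive│
              ┃       ┃              
              ┃       ┃              
              ┃       ┃              
              ┃       ┃              
              ┃       ┃              
              ┃       ┗━━━━━━━━━━━━━━
              ┃                     ┃
              ┃                     ┃


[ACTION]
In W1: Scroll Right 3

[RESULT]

                      ┃ │Status  │Age
                      ┃─┼────────┼───
                      ┃0│Closed  │45 
                      ┃1│Pending │45 
              ┏━━━━━━━┃2│Closed  │36 
              ┃ Drawin┃3│Active  │34 
              ┠───────┃4│Pending │51 
              ┃+      ┃5│Closed  │43 
              ┃       ┃6│Active  │32 
              ┃       ┃7│Active  │38 
              ┃       ┃8│Inactive│53 
              ┃       ┃              
              ┃       ┃              
              ┃       ┃              
              ┃       ┃              
              ┃       ┃              
              ┃       ┗━━━━━━━━━━━━━━
              ┃                     ┃
              ┃                     ┃


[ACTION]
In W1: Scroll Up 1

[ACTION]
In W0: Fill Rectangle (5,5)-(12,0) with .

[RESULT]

                      ┃ │Status  │Age
                      ┃─┼────────┼───
                      ┃0│Closed  │45 
                      ┃1│Pending │45 
              ┏━━━━━━━┃2│Closed  │36 
              ┃ Drawin┃3│Active  │34 
              ┠───────┃4│Pending │51 
              ┃+      ┃5│Closed  │43 
              ┃       ┃6│Active  │32 
              ┃       ┃7│Active  │38 
              ┃       ┃8│Inactive│53 
              ┃       ┃              
              ┃...... ┃              
              ┃...... ┃              
              ┃...... ┃              
              ┃...... ┃              
              ┃...... ┗━━━━━━━━━━━━━━
              ┃......               ┃
              ┃......               ┃


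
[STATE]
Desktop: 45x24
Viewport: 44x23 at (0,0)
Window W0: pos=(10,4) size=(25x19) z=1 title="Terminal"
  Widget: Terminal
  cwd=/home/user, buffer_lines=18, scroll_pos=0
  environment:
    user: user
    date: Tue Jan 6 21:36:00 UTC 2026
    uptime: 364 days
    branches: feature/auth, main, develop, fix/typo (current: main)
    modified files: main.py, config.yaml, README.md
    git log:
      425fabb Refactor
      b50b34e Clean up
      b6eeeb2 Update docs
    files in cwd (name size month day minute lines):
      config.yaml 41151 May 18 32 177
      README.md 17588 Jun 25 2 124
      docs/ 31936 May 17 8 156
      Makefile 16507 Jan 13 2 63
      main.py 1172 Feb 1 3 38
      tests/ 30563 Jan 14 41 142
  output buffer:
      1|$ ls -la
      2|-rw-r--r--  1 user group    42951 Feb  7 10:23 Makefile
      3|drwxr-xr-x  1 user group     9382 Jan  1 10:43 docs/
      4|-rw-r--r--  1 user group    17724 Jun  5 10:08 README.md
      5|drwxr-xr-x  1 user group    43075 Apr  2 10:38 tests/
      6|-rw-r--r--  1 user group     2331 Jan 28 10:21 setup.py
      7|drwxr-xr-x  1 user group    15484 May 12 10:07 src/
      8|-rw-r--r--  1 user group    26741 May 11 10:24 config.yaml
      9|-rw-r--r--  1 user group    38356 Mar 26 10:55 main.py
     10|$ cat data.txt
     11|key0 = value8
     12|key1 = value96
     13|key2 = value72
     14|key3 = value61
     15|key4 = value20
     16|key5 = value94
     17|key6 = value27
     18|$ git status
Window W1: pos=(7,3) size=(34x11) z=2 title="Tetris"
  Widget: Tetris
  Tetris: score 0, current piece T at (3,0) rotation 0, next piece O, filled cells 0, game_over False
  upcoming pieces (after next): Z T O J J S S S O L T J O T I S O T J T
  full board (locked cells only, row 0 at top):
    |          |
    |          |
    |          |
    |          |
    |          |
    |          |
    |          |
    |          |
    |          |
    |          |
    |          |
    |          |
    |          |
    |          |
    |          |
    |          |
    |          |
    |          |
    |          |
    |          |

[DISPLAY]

                                            
                                            
                                            
       ┏━━━━━━━━━━━━━━━━━━━━━━━━━━━━━━━━┓   
       ┃ Tetris                         ┃   
       ┠────────────────────────────────┨   
       ┃          │Next:                ┃   
       ┃          │▓▓                   ┃   
       ┃          │▓▓                   ┃   
       ┃          │                     ┃   
       ┃          │                     ┃   
       ┃          │                     ┃   
       ┃          │Score:               ┃   
       ┗━━━━━━━━━━━━━━━━━━━━━━━━━━━━━━━━┛   
          ┃-rw-r--r--  1 user grou┃         
          ┃-rw-r--r--  1 user grou┃         
          ┃$ cat data.txt         ┃         
          ┃key0 = value8          ┃         
          ┃key1 = value96         ┃         
          ┃key2 = value72         ┃         
          ┃key3 = value61         ┃         
          ┃key4 = value20         ┃         
          ┗━━━━━━━━━━━━━━━━━━━━━━━┛         


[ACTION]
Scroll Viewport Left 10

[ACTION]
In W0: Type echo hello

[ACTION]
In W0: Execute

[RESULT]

                                            
                                            
                                            
       ┏━━━━━━━━━━━━━━━━━━━━━━━━━━━━━━━━┓   
       ┃ Tetris                         ┃   
       ┠────────────────────────────────┨   
       ┃          │Next:                ┃   
       ┃          │▓▓                   ┃   
       ┃          │▓▓                   ┃   
       ┃          │                     ┃   
       ┃          │                     ┃   
       ┃          │                     ┃   
       ┃          │Score:               ┃   
       ┗━━━━━━━━━━━━━━━━━━━━━━━━━━━━━━━━┛   
          ┃key3 = value61         ┃         
          ┃key4 = value20         ┃         
          ┃key5 = value94         ┃         
          ┃key6 = value27         ┃         
          ┃$ git status           ┃         
          ┃$ echo hello           ┃         
          ┃hello                  ┃         
          ┃$ █                    ┃         
          ┗━━━━━━━━━━━━━━━━━━━━━━━┛         


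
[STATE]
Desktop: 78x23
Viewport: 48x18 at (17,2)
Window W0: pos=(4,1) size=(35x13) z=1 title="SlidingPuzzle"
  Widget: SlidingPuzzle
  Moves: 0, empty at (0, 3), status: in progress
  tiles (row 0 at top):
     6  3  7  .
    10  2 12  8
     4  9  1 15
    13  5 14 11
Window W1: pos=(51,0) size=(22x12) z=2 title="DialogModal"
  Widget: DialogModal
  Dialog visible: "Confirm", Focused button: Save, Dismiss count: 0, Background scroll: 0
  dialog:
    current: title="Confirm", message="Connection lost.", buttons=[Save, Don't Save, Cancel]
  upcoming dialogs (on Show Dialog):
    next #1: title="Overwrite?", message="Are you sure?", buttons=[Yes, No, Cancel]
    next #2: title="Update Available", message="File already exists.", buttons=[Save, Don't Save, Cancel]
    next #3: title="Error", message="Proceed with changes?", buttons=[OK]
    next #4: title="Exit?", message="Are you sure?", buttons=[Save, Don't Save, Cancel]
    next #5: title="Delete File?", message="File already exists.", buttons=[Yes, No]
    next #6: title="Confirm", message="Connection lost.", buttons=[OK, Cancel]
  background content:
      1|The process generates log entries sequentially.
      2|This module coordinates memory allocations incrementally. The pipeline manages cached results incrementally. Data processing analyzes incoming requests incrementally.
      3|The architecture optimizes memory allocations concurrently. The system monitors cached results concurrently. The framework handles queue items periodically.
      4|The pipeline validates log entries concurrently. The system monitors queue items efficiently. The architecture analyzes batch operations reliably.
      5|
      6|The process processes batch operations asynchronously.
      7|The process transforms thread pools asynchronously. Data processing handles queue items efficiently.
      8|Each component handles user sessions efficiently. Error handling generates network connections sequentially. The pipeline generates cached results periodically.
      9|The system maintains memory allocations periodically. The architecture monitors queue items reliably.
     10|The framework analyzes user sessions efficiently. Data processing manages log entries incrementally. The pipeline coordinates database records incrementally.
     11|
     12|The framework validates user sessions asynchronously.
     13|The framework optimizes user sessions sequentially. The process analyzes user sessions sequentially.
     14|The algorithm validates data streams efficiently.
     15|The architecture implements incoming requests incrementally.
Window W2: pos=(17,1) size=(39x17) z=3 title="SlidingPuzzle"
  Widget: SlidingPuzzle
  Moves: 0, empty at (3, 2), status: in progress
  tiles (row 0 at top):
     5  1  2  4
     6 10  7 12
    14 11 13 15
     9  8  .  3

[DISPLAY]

┃ SlidingPuzzle                       ┃─────────
┠─────────────────────────────────────┨process g
┃┌────┬────┬────┬────┐                ┃─────────
┃│  5 │  1 │  2 │  4 │                ┃  Confirm
┃├────┼────┼────┼────┤                ┃onnection
┃│  6 │ 10 │  7 │ 12 │                ┃Save]  Do
┃├────┼────┼────┼────┤                ┃─────────
┃│ 14 │ 11 │ 13 │ 15 │                ┃process t
┃├────┼────┼────┼────┤                ┃ componen
┃│  9 │  8 │    │  3 │                ┃━━━━━━━━━
┃└────┴────┴────┴────┘                ┃         
┃Moves: 0                             ┃         
┃                                     ┃         
┃                                     ┃         
┃                                     ┃         
┗━━━━━━━━━━━━━━━━━━━━━━━━━━━━━━━━━━━━━┛         
                                                
                                                


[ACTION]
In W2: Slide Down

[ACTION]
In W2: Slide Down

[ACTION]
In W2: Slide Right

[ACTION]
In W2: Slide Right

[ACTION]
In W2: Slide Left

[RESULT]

┃ SlidingPuzzle                       ┃─────────
┠─────────────────────────────────────┨process g
┃┌────┬────┬────┬────┐                ┃─────────
┃│  5 │  1 │  2 │  4 │                ┃  Confirm
┃├────┼────┼────┼────┤                ┃onnection
┃│  6 │    │ 10 │ 12 │                ┃Save]  Do
┃├────┼────┼────┼────┤                ┃─────────
┃│ 14 │ 11 │  7 │ 15 │                ┃process t
┃├────┼────┼────┼────┤                ┃ componen
┃│  9 │  8 │ 13 │  3 │                ┃━━━━━━━━━
┃└────┴────┴────┴────┘                ┃         
┃Moves: 5                             ┃         
┃                                     ┃         
┃                                     ┃         
┃                                     ┃         
┗━━━━━━━━━━━━━━━━━━━━━━━━━━━━━━━━━━━━━┛         
                                                
                                                


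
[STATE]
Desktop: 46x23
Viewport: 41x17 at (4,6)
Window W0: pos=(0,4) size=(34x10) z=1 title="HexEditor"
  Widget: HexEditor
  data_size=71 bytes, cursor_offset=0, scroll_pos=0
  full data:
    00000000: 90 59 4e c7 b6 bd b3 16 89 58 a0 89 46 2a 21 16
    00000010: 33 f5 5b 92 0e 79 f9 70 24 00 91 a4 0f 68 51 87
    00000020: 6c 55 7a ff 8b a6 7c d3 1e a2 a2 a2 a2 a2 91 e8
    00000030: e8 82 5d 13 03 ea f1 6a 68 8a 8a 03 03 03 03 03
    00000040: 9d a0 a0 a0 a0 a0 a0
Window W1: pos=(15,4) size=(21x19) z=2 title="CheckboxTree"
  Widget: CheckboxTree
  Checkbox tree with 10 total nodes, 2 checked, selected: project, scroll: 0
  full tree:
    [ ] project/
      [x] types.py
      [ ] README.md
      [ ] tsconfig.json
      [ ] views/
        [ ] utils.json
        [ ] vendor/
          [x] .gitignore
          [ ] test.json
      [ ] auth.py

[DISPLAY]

───────────┠───────────────────┨         
00000  90 5┃>[-] project/      ┃         
00010  33 f┃   [x] types.py    ┃         
00020  6c 5┃   [ ] README.md   ┃         
00030  e8 8┃   [ ] tsconfig.jso┃         
00040  9d a┃   [-] views/      ┃         
           ┃     [ ] utils.json┃         
━━━━━━━━━━━┃     [-] vendor/   ┃         
           ┃       [x] .gitigno┃         
           ┃       [ ] test.jso┃         
           ┃   [ ] auth.py     ┃         
           ┃                   ┃         
           ┃                   ┃         
           ┃                   ┃         
           ┃                   ┃         
           ┃                   ┃         
           ┗━━━━━━━━━━━━━━━━━━━┛         


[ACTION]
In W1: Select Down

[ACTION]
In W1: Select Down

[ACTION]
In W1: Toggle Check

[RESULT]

───────────┠───────────────────┨         
00000  90 5┃ [-] project/      ┃         
00010  33 f┃   [x] types.py    ┃         
00020  6c 5┃>  [x] README.md   ┃         
00030  e8 8┃   [ ] tsconfig.jso┃         
00040  9d a┃   [-] views/      ┃         
           ┃     [ ] utils.json┃         
━━━━━━━━━━━┃     [-] vendor/   ┃         
           ┃       [x] .gitigno┃         
           ┃       [ ] test.jso┃         
           ┃   [ ] auth.py     ┃         
           ┃                   ┃         
           ┃                   ┃         
           ┃                   ┃         
           ┃                   ┃         
           ┃                   ┃         
           ┗━━━━━━━━━━━━━━━━━━━┛         


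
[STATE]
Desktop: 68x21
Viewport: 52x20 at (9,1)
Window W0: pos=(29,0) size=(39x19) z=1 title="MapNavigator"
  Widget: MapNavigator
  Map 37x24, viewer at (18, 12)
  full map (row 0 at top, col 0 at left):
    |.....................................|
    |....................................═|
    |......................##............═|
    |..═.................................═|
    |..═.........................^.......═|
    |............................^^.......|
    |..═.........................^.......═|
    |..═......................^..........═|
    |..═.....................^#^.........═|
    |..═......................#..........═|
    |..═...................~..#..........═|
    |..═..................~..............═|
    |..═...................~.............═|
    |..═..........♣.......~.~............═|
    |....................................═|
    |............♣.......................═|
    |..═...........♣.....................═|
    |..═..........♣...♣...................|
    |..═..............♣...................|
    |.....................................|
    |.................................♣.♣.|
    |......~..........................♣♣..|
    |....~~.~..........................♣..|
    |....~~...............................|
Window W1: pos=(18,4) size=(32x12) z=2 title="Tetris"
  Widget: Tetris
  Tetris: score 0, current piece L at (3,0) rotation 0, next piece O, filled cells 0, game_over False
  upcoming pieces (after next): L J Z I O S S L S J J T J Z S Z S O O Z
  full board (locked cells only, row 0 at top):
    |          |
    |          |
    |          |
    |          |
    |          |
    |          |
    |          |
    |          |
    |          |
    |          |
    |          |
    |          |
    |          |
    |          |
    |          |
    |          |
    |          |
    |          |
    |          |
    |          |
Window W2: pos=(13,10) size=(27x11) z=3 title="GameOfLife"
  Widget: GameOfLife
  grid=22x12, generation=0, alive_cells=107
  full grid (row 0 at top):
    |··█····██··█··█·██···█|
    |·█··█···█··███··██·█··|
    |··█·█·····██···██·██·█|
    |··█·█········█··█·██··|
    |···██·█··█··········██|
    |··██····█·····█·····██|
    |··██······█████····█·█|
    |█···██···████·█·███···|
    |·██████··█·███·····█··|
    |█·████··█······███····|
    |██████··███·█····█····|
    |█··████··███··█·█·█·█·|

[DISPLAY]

                    ┃ MapNavigator                  
                    ┠───────────────────────────────
                    ┃............................^^.
         ┏━━━━━━━━━━━━━━━━━━━━━━━━━━━━━━┓........^..
         ┃ Tetris                       ┃.....^.....
         ┠──────────────────────────────┨....^#^....
         ┃          │Next:              ┃.....#.....
         ┃          │▓▓                 ┃..~..#.....
         ┃          │▓▓                 ┃.~.........
    ┏━━━━━━━━━━━━━━━━━━━━━━━━━┓         ┃..~........
    ┃ GameOfLife              ┃         ┃.~.~.......
    ┠─────────────────────────┨         ┃...........
    ┃Gen: 0                   ┃         ┃...........
    ┃··█·█········█··█·██··   ┃         ┃...........
    ┃···██·█··█··········██   ┃━━━━━━━━━┛...........
    ┃··██····█·····█·····██   ┃.......♣.............
    ┃··██······█████····█·█   ┃.....................
    ┃█···██···████·█·███···   ┃━━━━━━━━━━━━━━━━━━━━━
    ┃·██████··█·███·····█··   ┃                     
    ┗━━━━━━━━━━━━━━━━━━━━━━━━━┛                     


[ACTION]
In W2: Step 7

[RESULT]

                    ┃ MapNavigator                  
                    ┠───────────────────────────────
                    ┃............................^^.
         ┏━━━━━━━━━━━━━━━━━━━━━━━━━━━━━━┓........^..
         ┃ Tetris                       ┃.....^.....
         ┠──────────────────────────────┨....^#^....
         ┃          │Next:              ┃.....#.....
         ┃          │▓▓                 ┃..~..#.....
         ┃          │▓▓                 ┃.~.........
    ┏━━━━━━━━━━━━━━━━━━━━━━━━━┓         ┃..~........
    ┃ GameOfLife              ┃         ┃.~.~.......
    ┠─────────────────────────┨         ┃...........
    ┃Gen: 7                   ┃         ┃...........
    ┃·█·█············██····   ┃         ┃...........
    ┃··█····█········█·····   ┃━━━━━━━━━┛...........
    ┃·······█·█·····██·····   ┃.......♣.............
    ┃················█·····   ┃.....................
    ┃··········█···█··█····   ┃━━━━━━━━━━━━━━━━━━━━━
    ┃········█·········██··   ┃                     
    ┗━━━━━━━━━━━━━━━━━━━━━━━━━┛                     


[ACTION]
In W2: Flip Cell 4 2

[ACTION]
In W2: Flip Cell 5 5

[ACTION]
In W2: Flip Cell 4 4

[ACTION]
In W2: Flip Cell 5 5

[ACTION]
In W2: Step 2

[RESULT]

                    ┃ MapNavigator                  
                    ┠───────────────────────────────
                    ┃............................^^.
         ┏━━━━━━━━━━━━━━━━━━━━━━━━━━━━━━┓........^..
         ┃ Tetris                       ┃.....^.....
         ┠──────────────────────────────┨....^#^....
         ┃          │Next:              ┃.....#.....
         ┃          │▓▓                 ┃..~..#.....
         ┃          │▓▓                 ┃.~.........
    ┏━━━━━━━━━━━━━━━━━━━━━━━━━┓         ┃..~........
    ┃ GameOfLife              ┃         ┃.~.~.......
    ┠─────────────────────────┨         ┃...........
    ┃Gen: 9                   ┃         ┃...........
    ┃██····················   ┃         ┃...........
    ┃·█·············█······   ┃━━━━━━━━━┛...........
    ┃···············█·█····   ┃.......♣.............
    ┃···············█······   ┃.....................
    ┃··············██·██···   ┃━━━━━━━━━━━━━━━━━━━━━
    ┃········██···██·██·█··   ┃                     
    ┗━━━━━━━━━━━━━━━━━━━━━━━━━┛                     


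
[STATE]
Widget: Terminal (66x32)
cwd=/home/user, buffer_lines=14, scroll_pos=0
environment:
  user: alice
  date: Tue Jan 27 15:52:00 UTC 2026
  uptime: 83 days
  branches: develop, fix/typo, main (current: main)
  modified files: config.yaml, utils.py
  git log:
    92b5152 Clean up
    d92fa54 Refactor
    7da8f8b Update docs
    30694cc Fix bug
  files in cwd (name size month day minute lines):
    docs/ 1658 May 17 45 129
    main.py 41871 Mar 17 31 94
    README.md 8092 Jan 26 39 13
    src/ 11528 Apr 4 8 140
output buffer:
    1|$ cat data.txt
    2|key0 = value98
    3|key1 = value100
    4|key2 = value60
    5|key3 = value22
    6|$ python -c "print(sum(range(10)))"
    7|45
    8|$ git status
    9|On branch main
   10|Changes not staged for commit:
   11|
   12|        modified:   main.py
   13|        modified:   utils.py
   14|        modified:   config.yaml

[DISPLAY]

$ cat data.txt                                                    
key0 = value98                                                    
key1 = value100                                                   
key2 = value60                                                    
key3 = value22                                                    
$ python -c "print(sum(range(10)))"                               
45                                                                
$ git status                                                      
On branch main                                                    
Changes not staged for commit:                                    
                                                                  
        modified:   main.py                                       
        modified:   utils.py                                      
        modified:   config.yaml                                   
$ █                                                               
                                                                  
                                                                  
                                                                  
                                                                  
                                                                  
                                                                  
                                                                  
                                                                  
                                                                  
                                                                  
                                                                  
                                                                  
                                                                  
                                                                  
                                                                  
                                                                  
                                                                  


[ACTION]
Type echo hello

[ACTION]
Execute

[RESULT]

$ cat data.txt                                                    
key0 = value98                                                    
key1 = value100                                                   
key2 = value60                                                    
key3 = value22                                                    
$ python -c "print(sum(range(10)))"                               
45                                                                
$ git status                                                      
On branch main                                                    
Changes not staged for commit:                                    
                                                                  
        modified:   main.py                                       
        modified:   utils.py                                      
        modified:   config.yaml                                   
$ echo hello                                                      
hello                                                             
$ █                                                               
                                                                  
                                                                  
                                                                  
                                                                  
                                                                  
                                                                  
                                                                  
                                                                  
                                                                  
                                                                  
                                                                  
                                                                  
                                                                  
                                                                  
                                                                  


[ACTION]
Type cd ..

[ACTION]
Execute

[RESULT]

$ cat data.txt                                                    
key0 = value98                                                    
key1 = value100                                                   
key2 = value60                                                    
key3 = value22                                                    
$ python -c "print(sum(range(10)))"                               
45                                                                
$ git status                                                      
On branch main                                                    
Changes not staged for commit:                                    
                                                                  
        modified:   main.py                                       
        modified:   utils.py                                      
        modified:   config.yaml                                   
$ echo hello                                                      
hello                                                             
$ cd ..                                                           
                                                                  
$ █                                                               
                                                                  
                                                                  
                                                                  
                                                                  
                                                                  
                                                                  
                                                                  
                                                                  
                                                                  
                                                                  
                                                                  
                                                                  
                                                                  


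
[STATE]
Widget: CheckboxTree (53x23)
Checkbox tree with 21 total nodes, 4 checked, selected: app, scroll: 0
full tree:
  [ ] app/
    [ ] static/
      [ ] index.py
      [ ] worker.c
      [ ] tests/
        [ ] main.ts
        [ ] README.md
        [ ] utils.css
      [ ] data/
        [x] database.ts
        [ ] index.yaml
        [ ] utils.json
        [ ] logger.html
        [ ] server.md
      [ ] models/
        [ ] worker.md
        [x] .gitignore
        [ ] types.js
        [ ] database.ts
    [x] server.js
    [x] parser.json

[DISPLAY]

>[-] app/                                            
   [-] static/                                       
     [ ] index.py                                    
     [ ] worker.c                                    
     [ ] tests/                                      
       [ ] main.ts                                   
       [ ] README.md                                 
       [ ] utils.css                                 
     [-] data/                                       
       [x] database.ts                               
       [ ] index.yaml                                
       [ ] utils.json                                
       [ ] logger.html                               
       [ ] server.md                                 
     [-] models/                                     
       [ ] worker.md                                 
       [x] .gitignore                                
       [ ] types.js                                  
       [ ] database.ts                               
   [x] server.js                                     
   [x] parser.json                                   
                                                     
                                                     


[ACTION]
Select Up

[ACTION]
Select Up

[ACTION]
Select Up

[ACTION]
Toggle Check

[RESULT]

>[x] app/                                            
   [x] static/                                       
     [x] index.py                                    
     [x] worker.c                                    
     [x] tests/                                      
       [x] main.ts                                   
       [x] README.md                                 
       [x] utils.css                                 
     [x] data/                                       
       [x] database.ts                               
       [x] index.yaml                                
       [x] utils.json                                
       [x] logger.html                               
       [x] server.md                                 
     [x] models/                                     
       [x] worker.md                                 
       [x] .gitignore                                
       [x] types.js                                  
       [x] database.ts                               
   [x] server.js                                     
   [x] parser.json                                   
                                                     
                                                     


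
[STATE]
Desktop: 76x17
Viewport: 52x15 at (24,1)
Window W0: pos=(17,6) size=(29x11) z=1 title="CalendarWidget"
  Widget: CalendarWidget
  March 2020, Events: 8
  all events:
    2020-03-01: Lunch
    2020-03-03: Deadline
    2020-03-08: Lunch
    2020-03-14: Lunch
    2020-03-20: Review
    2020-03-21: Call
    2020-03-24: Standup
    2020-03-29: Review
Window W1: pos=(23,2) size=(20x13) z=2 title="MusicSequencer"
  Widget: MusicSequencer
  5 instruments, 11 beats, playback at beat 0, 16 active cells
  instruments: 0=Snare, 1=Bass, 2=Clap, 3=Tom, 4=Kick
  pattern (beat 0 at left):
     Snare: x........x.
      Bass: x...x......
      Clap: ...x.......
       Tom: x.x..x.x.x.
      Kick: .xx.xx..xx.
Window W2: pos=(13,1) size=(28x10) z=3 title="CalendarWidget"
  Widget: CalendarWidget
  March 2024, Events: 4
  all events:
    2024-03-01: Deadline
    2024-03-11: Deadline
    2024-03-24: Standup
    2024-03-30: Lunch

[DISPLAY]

━━━━━━━━━━━━━━━━┓                                   
idget           ┃━┓                                 
────────────────┨ ┃                                 
rch 2024        ┃─┨                                 
h Fr Sa Su      ┃ ┃                                 
   1*  2  3     ┃ ┃━━┓                              
7  8  9 10      ┃ ┃  ┃                              
14 15 16 17     ┃ ┃──┨                              
1 22 23 24*     ┃ ┃  ┃                              
━━━━━━━━━━━━━━━━┛ ┃  ┃                              
                  ┃  ┃                              
                  ┃  ┃                              
                  ┃  ┃                              
━━━━━━━━━━━━━━━━━━┛  ┃                              
 25 26 27 28 29*     ┃                              


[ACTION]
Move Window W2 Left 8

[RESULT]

━━━━━━━━┓                                           
        ┃━━━━━━━━━┓                                 
────────┨uencer   ┃                                 
        ┃─────────┨                                 
Su      ┃34567890 ┃                                 
  3     ┃······█· ┃━━┓                              
10      ┃·█······ ┃  ┃                              
 17     ┃█······· ┃──┨                              
24*     ┃··█·█·█· ┃  ┃                              
━━━━━━━━┛·██··██· ┃  ┃                              
                  ┃  ┃                              
                  ┃  ┃                              
                  ┃  ┃                              
━━━━━━━━━━━━━━━━━━┛  ┃                              
 25 26 27 28 29*     ┃                              


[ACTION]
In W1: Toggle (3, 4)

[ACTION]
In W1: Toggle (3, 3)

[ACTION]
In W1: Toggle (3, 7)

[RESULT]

━━━━━━━━┓                                           
        ┃━━━━━━━━━┓                                 
────────┨uencer   ┃                                 
        ┃─────────┨                                 
Su      ┃34567890 ┃                                 
  3     ┃······█· ┃━━┓                              
10      ┃·█······ ┃  ┃                              
 17     ┃█······· ┃──┨                              
24*     ┃███···█· ┃  ┃                              
━━━━━━━━┛·██··██· ┃  ┃                              
                  ┃  ┃                              
                  ┃  ┃                              
                  ┃  ┃                              
━━━━━━━━━━━━━━━━━━┛  ┃                              
 25 26 27 28 29*     ┃                              


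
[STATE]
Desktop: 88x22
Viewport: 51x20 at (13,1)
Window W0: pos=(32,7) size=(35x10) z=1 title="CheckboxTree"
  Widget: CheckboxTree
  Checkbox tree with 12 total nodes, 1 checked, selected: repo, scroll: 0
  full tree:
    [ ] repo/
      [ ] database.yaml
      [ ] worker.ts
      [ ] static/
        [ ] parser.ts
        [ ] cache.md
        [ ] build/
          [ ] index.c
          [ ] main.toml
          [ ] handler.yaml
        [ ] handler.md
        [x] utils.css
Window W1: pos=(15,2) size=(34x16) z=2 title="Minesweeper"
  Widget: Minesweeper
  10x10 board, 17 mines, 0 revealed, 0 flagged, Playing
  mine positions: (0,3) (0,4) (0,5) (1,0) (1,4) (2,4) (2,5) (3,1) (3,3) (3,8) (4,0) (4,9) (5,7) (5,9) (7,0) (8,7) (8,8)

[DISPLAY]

                                                   
  ┏━━━━━━━━━━━━━━━━━━━━━━━━━━━━━━━━┓               
  ┃ Minesweeper                    ┃               
  ┠────────────────────────────────┨               
  ┃■■■■■■■■■■                      ┃               
  ┃■■■■■■■■■■                      ┃               
  ┃■■■■■■■■■■                      ┃━━━━━━━━━━━━━━━
  ┃■■■■■■■■■■                      ┃               
  ┃■■■■■■■■■■                      ┃───────────────
  ┃■■■■■■■■■■                      ┃               
  ┃■■■■■■■■■■                      ┃yaml           
  ┃■■■■■■■■■■                      ┃               
  ┃■■■■■■■■■■                      ┃               
  ┃■■■■■■■■■■                      ┃ts             
  ┃                                ┃d              
  ┃                                ┃━━━━━━━━━━━━━━━
  ┗━━━━━━━━━━━━━━━━━━━━━━━━━━━━━━━━┛               
                                                   
                                                   
                                                   


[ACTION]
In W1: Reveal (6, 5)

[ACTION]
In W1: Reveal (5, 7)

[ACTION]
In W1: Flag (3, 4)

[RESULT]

                                                   
  ┏━━━━━━━━━━━━━━━━━━━━━━━━━━━━━━━━┓               
  ┃ Minesweeper                    ┃               
  ┠────────────────────────────────┨               
  ┃■■■✹✹✹■■■■                      ┃               
  ┃✹■■■✹■■■■■                      ┃               
  ┃■■■■✹✹■■■■                      ┃━━━━━━━━━━━━━━━
  ┃■✹■✹321■✹■                      ┃               
  ┃✹2211 1■■✹                      ┃───────────────
  ┃■1    1✹■✹                      ┃               
  ┃■1    1■■■                      ┃yaml           
  ┃✹1    1■■■                      ┃               
  ┃11    1✹✹■                      ┃               
  ┃      1■■■                      ┃ts             
  ┃                                ┃d              
  ┃                                ┃━━━━━━━━━━━━━━━
  ┗━━━━━━━━━━━━━━━━━━━━━━━━━━━━━━━━┛               
                                                   
                                                   
                                                   


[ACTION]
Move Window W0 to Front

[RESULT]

                                                   
  ┏━━━━━━━━━━━━━━━━━━━━━━━━━━━━━━━━┓               
  ┃ Minesweeper                    ┃               
  ┠────────────────────────────────┨               
  ┃■■■✹✹✹■■■■                      ┃               
  ┃✹■■■✹■■■■■                      ┃               
  ┃■■■■✹✹■■■■      ┏━━━━━━━━━━━━━━━━━━━━━━━━━━━━━━━
  ┃■✹■✹321■✹■      ┃ CheckboxTree                  
  ┃✹2211 1■■✹      ┠───────────────────────────────
  ┃■1    1✹■✹      ┃>[-] repo/                     
  ┃■1    1■■■      ┃   [ ] database.yaml           
  ┃✹1    1■■■      ┃   [ ] worker.ts               
  ┃11    1✹✹■      ┃   [-] static/                 
  ┃      1■■■      ┃     [ ] parser.ts             
  ┃                ┃     [ ] cache.md              
  ┃                ┗━━━━━━━━━━━━━━━━━━━━━━━━━━━━━━━
  ┗━━━━━━━━━━━━━━━━━━━━━━━━━━━━━━━━┛               
                                                   
                                                   
                                                   


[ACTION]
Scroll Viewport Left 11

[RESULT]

                                                   
             ┏━━━━━━━━━━━━━━━━━━━━━━━━━━━━━━━━┓    
             ┃ Minesweeper                    ┃    
             ┠────────────────────────────────┨    
             ┃■■■✹✹✹■■■■                      ┃    
             ┃✹■■■✹■■■■■                      ┃    
             ┃■■■■✹✹■■■■      ┏━━━━━━━━━━━━━━━━━━━━
             ┃■✹■✹321■✹■      ┃ CheckboxTree       
             ┃✹2211 1■■✹      ┠────────────────────
             ┃■1    1✹■✹      ┃>[-] repo/          
             ┃■1    1■■■      ┃   [ ] database.yaml
             ┃✹1    1■■■      ┃   [ ] worker.ts    
             ┃11    1✹✹■      ┃   [-] static/      
             ┃      1■■■      ┃     [ ] parser.ts  
             ┃                ┃     [ ] cache.md   
             ┃                ┗━━━━━━━━━━━━━━━━━━━━
             ┗━━━━━━━━━━━━━━━━━━━━━━━━━━━━━━━━┛    
                                                   
                                                   
                                                   
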